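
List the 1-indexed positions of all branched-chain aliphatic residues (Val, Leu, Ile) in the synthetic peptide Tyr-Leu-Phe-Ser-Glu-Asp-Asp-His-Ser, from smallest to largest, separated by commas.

Matching residues: Leu2.

2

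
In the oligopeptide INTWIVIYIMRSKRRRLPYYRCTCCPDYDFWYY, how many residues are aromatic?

9

F, W, and Y each carry an aromatic ring on the side chain.
Matching residues: W4, Y8, Y19, Y20, Y28, F30, W31, Y32, Y33.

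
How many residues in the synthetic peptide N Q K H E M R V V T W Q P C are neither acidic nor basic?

10

Acidic: D, E. Basic: K, R, H. All other residues are neither.
Matching residues: N1, Q2, M6, V8, V9, T10, W11, Q12, P13, C14.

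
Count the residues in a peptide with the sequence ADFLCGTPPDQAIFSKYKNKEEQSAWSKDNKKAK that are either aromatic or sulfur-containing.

5

Aromatic: F, W, Y. Sulfur-containing: C, M.
Aromatic residues here: F3, F14, Y17, W26 (4).
Sulfur-containing residues here: C5 (1).
The two groups share no amino acid, so total = 4 + 1 = 5.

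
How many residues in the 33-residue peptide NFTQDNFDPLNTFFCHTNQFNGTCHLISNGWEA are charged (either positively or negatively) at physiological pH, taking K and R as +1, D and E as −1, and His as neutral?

3

Charged side chains at pH ~7.4: K, R (positive); D, E (negative).
Matching residues: D5, D8, E32.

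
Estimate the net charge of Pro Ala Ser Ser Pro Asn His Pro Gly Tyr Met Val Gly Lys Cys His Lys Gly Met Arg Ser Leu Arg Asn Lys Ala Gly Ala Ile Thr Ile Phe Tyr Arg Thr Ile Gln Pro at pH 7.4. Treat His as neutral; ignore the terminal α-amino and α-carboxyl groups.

+6

The side chains ionized at physiological pH are Lys/Arg (+1) and Asp/Glu (−1); with His treated as neutral, nothing else contributes.
Positive (K, R): Lys14, Lys17, Arg20, Arg23, Lys25, Arg34 → +6.
Negative (D, E): none → −0.
Net charge = (+6) + (−0) = +6.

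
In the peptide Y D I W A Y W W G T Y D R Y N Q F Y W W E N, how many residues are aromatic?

The aromatic amino acids are Phe (F, benzyl), Trp (W, indole), and Tyr (Y, phenol).
Matching residues: Y1, W4, Y6, W7, W8, Y11, Y14, F17, Y18, W19, W20.

11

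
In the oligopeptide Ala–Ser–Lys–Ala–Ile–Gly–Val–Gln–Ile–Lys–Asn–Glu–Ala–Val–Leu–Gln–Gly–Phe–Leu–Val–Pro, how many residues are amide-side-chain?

Asparagine (N) and glutamine (Q) have uncharged amide side chains.
Matching residues: Gln8, Asn11, Gln16.

3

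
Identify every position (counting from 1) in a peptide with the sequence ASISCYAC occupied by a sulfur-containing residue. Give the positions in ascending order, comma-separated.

5, 8

Only Cys (C) and Met (M) have a sulfur atom in the side chain.
Matching residues: C5, C8.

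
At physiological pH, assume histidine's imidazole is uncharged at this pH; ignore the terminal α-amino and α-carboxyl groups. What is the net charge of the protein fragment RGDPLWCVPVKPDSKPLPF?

+1

The side chains ionized at physiological pH are Lys/Arg (+1) and Asp/Glu (−1); with His treated as neutral, nothing else contributes.
Positive (K, R): R1, K11, K15 → +3.
Negative (D, E): D3, D13 → −2.
Net charge = (+3) + (−2) = +1.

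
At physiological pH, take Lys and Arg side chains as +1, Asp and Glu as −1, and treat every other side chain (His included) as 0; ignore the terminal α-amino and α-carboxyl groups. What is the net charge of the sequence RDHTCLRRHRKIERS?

Positive (K, R): R1, R7, R8, R10, K11, R14 → +6.
Negative (D, E): D2, E13 → −2.
Net charge = (+6) + (−2) = +4.

+4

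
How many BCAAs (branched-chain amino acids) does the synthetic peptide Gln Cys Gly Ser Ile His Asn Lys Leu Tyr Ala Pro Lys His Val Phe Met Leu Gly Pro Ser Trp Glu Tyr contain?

4

Valine (V), leucine (L), and isoleucine (I) are the branched-chain amino acids.
Matching residues: Ile5, Leu9, Val15, Leu18.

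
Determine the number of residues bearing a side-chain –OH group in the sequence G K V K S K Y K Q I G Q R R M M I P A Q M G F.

The –OH-bearing residues are Ser, Thr (aliphatic alcohols), and Tyr (phenol).
Matching residues: S5, Y7.

2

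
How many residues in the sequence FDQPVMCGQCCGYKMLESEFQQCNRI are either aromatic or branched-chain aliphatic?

Aromatic: F, W, Y. Branched-chain aliphatic: I, L, V.
Aromatic residues here: F1, Y13, F20 (3).
Branched-chain aliphatic residues here: V5, L16, I26 (3).
The two groups share no amino acid, so total = 3 + 3 = 6.

6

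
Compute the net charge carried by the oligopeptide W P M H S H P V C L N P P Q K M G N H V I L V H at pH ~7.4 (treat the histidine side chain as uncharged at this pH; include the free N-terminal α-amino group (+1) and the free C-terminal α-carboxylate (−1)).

At pH ~7.4 the Lys and Arg side chains are protonated (+1), the Asp and Glu side chains are deprotonated (−1), and with His taken as neutral all other side chains carry no charge.
Positive (K, R): K15 → +1.
Negative (D, E): none → −0.
The N-terminus (+1) and C-terminus (−1) cancel.
Net charge = (+1) + (−0) = +1.

+1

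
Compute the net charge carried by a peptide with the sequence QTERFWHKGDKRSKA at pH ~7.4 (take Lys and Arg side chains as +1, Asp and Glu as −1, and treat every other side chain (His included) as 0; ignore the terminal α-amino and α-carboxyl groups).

+3

Positive (K, R): R4, K8, K11, R12, K14 → +5.
Negative (D, E): E3, D10 → −2.
Net charge = (+5) + (−2) = +3.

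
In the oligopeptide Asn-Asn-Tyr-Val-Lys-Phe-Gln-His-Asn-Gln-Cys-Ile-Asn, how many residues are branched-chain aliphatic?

2

The BCAAs are Val, Leu, and Ile — aliphatic side chains with a branch point.
Matching residues: Val4, Ile12.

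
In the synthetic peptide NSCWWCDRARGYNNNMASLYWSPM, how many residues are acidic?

The acidic residues are Asp (D) and Glu (E), whose side chains end in a carboxylate group.
Matching residues: D7.

1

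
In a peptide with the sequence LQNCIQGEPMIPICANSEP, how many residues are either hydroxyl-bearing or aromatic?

Hydroxyl-bearing: S, T, Y. Aromatic: F, W, Y.
Hydroxyl-bearing residues here: S17 (1).
Aromatic residues here: none (0).
(Y belongs to both groups, but none appear in this sequence.) Total = 1 + 0 = 1.

1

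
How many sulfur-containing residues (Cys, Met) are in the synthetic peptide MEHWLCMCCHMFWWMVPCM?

9

Matching residues: M1, C6, M7, C8, C9, M11, M15, C18, M19.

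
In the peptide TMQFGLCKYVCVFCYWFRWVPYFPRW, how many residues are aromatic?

10

Phenylalanine (F), tryptophan (W), and tyrosine (Y) have aromatic ring side chains.
Matching residues: F4, Y9, F13, Y15, W16, F17, W19, Y22, F23, W26.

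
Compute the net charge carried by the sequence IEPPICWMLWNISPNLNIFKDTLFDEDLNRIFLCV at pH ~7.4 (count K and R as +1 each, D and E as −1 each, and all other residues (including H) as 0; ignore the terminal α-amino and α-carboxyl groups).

Positive (K, R): K20, R30 → +2.
Negative (D, E): E2, D21, D25, E26, D27 → −5.
Net charge = (+2) + (−5) = −3.

-3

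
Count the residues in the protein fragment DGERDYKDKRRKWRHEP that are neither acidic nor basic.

4

Acidic: D, E. Basic: K, R, H. All other residues are neither.
Matching residues: G2, Y6, W13, P17.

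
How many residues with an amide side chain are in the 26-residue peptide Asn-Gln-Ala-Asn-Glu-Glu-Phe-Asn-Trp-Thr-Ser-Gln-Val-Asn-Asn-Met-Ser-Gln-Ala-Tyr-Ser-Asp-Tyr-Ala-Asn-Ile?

9

Only N (asparagine) and Q (glutamine) carry a side-chain carboxamide.
Matching residues: Asn1, Gln2, Asn4, Asn8, Gln12, Asn14, Asn15, Gln18, Asn25.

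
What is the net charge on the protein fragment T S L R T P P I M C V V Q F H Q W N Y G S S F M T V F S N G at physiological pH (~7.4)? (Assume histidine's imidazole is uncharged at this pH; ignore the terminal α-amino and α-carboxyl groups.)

+1

Near pH 7.4, K and R contribute +1 each, D and E contribute −1 each, and every other side chain (His included, as stated) is uncharged.
Positive (K, R): R4 → +1.
Negative (D, E): none → −0.
Net charge = (+1) + (−0) = +1.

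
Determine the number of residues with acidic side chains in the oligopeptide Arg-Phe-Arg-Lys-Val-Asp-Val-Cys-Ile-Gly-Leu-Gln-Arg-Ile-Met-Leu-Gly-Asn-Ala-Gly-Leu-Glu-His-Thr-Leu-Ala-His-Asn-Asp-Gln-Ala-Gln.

3

Only D (aspartate) and E (glutamate) carry a side-chain carboxylic acid.
Matching residues: Asp6, Glu22, Asp29.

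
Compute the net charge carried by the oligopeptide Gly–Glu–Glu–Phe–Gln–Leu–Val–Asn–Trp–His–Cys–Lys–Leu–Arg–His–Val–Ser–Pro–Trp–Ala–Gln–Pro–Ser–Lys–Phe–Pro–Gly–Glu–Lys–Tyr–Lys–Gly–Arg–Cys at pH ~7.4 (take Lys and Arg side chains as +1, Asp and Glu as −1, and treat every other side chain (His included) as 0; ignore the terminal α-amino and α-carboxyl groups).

+3

Positive (K, R): Lys12, Arg14, Lys24, Lys29, Lys31, Arg33 → +6.
Negative (D, E): Glu2, Glu3, Glu28 → −3.
Net charge = (+6) + (−3) = +3.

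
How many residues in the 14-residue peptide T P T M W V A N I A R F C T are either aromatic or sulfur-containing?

Aromatic: F, W, Y. Sulfur-containing: C, M.
Aromatic residues here: W5, F12 (2).
Sulfur-containing residues here: M4, C13 (2).
The two groups share no amino acid, so total = 2 + 2 = 4.

4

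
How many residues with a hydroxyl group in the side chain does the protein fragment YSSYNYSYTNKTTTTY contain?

13

The –OH-bearing residues are Ser, Thr (aliphatic alcohols), and Tyr (phenol).
Matching residues: Y1, S2, S3, Y4, Y6, S7, Y8, T9, T12, T13, T14, T15, Y16.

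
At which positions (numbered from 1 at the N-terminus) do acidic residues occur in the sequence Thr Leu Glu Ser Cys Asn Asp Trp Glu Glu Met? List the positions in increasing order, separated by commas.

Aspartate (D) and glutamate (E) have carboxylic-acid side chains and are the acidic amino acids.
Matching residues: Glu3, Asp7, Glu9, Glu10.

3, 7, 9, 10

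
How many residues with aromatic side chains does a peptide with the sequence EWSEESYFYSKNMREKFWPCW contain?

7

Phenylalanine (F), tryptophan (W), and tyrosine (Y) have aromatic ring side chains.
Matching residues: W2, Y7, F8, Y9, F17, W18, W21.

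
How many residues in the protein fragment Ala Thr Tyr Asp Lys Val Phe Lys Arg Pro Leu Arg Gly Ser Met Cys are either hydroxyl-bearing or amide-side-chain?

Hydroxyl-bearing: S, T, Y. Amide-side-chain: N, Q.
Hydroxyl-bearing residues here: Thr2, Tyr3, Ser14 (3).
Amide-side-chain residues here: none (0).
The two groups share no amino acid, so total = 3 + 0 = 3.

3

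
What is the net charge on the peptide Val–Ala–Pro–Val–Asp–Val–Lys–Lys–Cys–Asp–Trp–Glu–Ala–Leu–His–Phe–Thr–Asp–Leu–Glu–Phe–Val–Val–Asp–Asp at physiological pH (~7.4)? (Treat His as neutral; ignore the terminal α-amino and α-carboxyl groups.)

The side chains ionized at physiological pH are Lys/Arg (+1) and Asp/Glu (−1); with His treated as neutral, nothing else contributes.
Positive (K, R): Lys7, Lys8 → +2.
Negative (D, E): Asp5, Asp10, Glu12, Asp18, Glu20, Asp24, Asp25 → −7.
Net charge = (+2) + (−7) = −5.

-5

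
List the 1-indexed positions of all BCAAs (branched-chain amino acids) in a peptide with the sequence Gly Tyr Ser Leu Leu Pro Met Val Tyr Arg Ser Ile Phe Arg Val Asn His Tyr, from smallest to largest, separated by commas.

4, 5, 8, 12, 15

Valine (V), leucine (L), and isoleucine (I) are the branched-chain amino acids.
Matching residues: Leu4, Leu5, Val8, Ile12, Val15.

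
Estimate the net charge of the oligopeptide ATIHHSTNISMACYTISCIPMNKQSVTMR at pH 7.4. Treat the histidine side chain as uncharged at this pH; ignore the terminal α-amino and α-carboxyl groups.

+2

The side chains ionized at physiological pH are Lys/Arg (+1) and Asp/Glu (−1); with His treated as neutral, nothing else contributes.
Positive (K, R): K23, R29 → +2.
Negative (D, E): none → −0.
Net charge = (+2) + (−0) = +2.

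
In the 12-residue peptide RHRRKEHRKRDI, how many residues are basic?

The basic amino acids are Lys (K), Arg (R), and His (H).
Matching residues: R1, H2, R3, R4, K5, H7, R8, K9, R10.

9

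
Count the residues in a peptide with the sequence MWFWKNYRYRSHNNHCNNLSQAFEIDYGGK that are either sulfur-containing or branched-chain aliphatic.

Sulfur-containing: C, M. Branched-chain aliphatic: I, L, V.
Sulfur-containing residues here: M1, C16 (2).
Branched-chain aliphatic residues here: L19, I25 (2).
The two groups share no amino acid, so total = 2 + 2 = 4.

4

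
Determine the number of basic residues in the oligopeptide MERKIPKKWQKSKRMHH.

K, R, and H are the three residues with basic side chains (ε-amine, guanidinium, and imidazole respectively).
Matching residues: R3, K4, K7, K8, K11, K13, R14, H16, H17.

9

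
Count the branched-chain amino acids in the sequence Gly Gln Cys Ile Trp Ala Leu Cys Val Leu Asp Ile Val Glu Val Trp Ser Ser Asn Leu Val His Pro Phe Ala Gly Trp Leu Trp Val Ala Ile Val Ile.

Valine (V), leucine (L), and isoleucine (I) are the branched-chain amino acids.
Matching residues: Ile4, Leu7, Val9, Leu10, Ile12, Val13, Val15, Leu20, Val21, Leu28, Val30, Ile32, Val33, Ile34.

14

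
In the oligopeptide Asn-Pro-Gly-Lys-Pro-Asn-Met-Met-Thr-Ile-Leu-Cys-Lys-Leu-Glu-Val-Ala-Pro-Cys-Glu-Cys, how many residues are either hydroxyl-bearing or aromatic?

1

Hydroxyl-bearing: S, T, Y. Aromatic: F, W, Y.
Hydroxyl-bearing residues here: Thr9 (1).
Aromatic residues here: none (0).
(Y belongs to both groups, but none appear in this sequence.) Total = 1 + 0 = 1.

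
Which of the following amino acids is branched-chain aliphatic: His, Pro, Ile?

Ile

V, L, and I make up the branched-chain aliphatic group.
Of the listed options, only Ile belongs to this group.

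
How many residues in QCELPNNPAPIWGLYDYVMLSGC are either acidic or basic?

Acidic: D, E. Basic: H, K, R.
Acidic residues here: E3, D16 (2).
Basic residues here: none (0).
The two groups share no amino acid, so total = 2 + 0 = 2.

2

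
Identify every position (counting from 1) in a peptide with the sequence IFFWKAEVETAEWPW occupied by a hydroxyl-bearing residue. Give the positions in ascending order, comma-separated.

10

Serine (S), threonine (T), and tyrosine (Y) each carry a hydroxyl group on the side chain.
Matching residues: T10.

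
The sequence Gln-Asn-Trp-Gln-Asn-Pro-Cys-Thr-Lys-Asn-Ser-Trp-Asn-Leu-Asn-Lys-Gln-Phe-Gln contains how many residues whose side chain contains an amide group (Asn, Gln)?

Matching residues: Gln1, Asn2, Gln4, Asn5, Asn10, Asn13, Asn15, Gln17, Gln19.

9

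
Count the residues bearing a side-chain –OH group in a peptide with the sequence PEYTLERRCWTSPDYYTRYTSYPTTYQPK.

S, T, and Y are the three residues with a side-chain hydroxyl.
Matching residues: Y3, T4, T11, S12, Y15, Y16, T17, Y19, T20, S21, Y22, T24, T25, Y26.

14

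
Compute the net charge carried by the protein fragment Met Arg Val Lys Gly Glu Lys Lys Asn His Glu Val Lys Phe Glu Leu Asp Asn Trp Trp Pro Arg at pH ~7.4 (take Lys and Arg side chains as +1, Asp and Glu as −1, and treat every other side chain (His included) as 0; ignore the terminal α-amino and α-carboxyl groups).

+2

Positive (K, R): Arg2, Lys4, Lys7, Lys8, Lys13, Arg22 → +6.
Negative (D, E): Glu6, Glu11, Glu15, Asp17 → −4.
Net charge = (+6) + (−4) = +2.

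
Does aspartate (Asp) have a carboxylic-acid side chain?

Only D (aspartate) and E (glutamate) carry a side-chain carboxylic acid.
Aspartate is in this group.

Yes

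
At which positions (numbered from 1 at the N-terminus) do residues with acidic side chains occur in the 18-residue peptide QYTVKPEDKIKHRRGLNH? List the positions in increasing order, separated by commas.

7, 8

Aspartate (D) and glutamate (E) have carboxylic-acid side chains and are the acidic amino acids.
Matching residues: E7, D8.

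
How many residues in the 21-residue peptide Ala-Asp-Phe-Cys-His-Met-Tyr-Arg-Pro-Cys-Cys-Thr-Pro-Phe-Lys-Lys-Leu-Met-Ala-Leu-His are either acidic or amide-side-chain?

Acidic: D, E. Amide-side-chain: N, Q.
Acidic residues here: Asp2 (1).
Amide-side-chain residues here: none (0).
The two groups share no amino acid, so total = 1 + 0 = 1.

1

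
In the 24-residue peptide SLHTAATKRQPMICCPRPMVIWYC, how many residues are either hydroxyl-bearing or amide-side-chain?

Hydroxyl-bearing: S, T, Y. Amide-side-chain: N, Q.
Hydroxyl-bearing residues here: S1, T4, T7, Y23 (4).
Amide-side-chain residues here: Q10 (1).
The two groups share no amino acid, so total = 4 + 1 = 5.

5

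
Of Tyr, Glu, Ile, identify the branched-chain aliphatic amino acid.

Ile

V, L, and I make up the branched-chain aliphatic group.
Of the listed options, only Ile belongs to this group.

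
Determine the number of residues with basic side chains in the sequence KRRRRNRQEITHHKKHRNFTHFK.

The basic amino acids are Lys (K), Arg (R), and His (H).
Matching residues: K1, R2, R3, R4, R5, R7, H12, H13, K14, K15, H16, R17, H21, K23.

14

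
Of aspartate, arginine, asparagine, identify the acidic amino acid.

aspartate

Only D (aspartate) and E (glutamate) carry a side-chain carboxylic acid.
Of the listed options, only aspartate belongs to this group.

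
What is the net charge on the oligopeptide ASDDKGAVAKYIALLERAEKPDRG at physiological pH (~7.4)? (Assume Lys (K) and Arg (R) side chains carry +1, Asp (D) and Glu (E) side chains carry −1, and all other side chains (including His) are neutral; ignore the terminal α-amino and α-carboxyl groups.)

Positive (K, R): K5, K10, R17, K20, R23 → +5.
Negative (D, E): D3, D4, E16, E19, D22 → −5.
Net charge = (+5) + (−5) = 0.

0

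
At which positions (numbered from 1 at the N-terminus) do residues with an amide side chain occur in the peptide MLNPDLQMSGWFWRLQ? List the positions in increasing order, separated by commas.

3, 7, 16

Only N (asparagine) and Q (glutamine) carry a side-chain carboxamide.
Matching residues: N3, Q7, Q16.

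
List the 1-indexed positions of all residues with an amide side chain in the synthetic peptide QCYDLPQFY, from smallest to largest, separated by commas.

Only N (asparagine) and Q (glutamine) carry a side-chain carboxamide.
Matching residues: Q1, Q7.

1, 7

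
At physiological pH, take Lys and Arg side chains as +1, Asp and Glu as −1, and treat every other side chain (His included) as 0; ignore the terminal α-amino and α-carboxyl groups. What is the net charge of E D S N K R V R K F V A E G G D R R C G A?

+2

Positive (K, R): K5, R6, R8, K9, R17, R18 → +6.
Negative (D, E): E1, D2, E13, D16 → −4.
Net charge = (+6) + (−4) = +2.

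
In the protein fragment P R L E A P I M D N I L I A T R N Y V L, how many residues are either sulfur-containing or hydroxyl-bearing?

Sulfur-containing: C, M. Hydroxyl-bearing: S, T, Y.
Sulfur-containing residues here: M8 (1).
Hydroxyl-bearing residues here: T15, Y18 (2).
The two groups share no amino acid, so total = 1 + 2 = 3.

3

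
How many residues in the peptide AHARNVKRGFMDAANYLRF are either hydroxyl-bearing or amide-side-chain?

3

Hydroxyl-bearing: S, T, Y. Amide-side-chain: N, Q.
Hydroxyl-bearing residues here: Y16 (1).
Amide-side-chain residues here: N5, N15 (2).
The two groups share no amino acid, so total = 1 + 2 = 3.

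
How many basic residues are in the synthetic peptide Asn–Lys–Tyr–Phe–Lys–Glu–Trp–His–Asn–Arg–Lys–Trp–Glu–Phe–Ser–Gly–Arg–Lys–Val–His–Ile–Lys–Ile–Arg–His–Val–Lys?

12

Lysine (K), arginine (R), and histidine (H) have basic, nitrogen-containing side chains.
Matching residues: Lys2, Lys5, His8, Arg10, Lys11, Arg17, Lys18, His20, Lys22, Arg24, His25, Lys27.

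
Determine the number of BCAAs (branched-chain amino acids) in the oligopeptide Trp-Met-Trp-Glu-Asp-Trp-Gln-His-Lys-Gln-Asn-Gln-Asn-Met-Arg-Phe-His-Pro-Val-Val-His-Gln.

V, L, and I make up the branched-chain aliphatic group.
Matching residues: Val19, Val20.

2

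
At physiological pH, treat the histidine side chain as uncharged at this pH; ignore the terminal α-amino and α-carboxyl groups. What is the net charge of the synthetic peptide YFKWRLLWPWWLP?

+2

The side chains ionized at physiological pH are Lys/Arg (+1) and Asp/Glu (−1); with His treated as neutral, nothing else contributes.
Positive (K, R): K3, R5 → +2.
Negative (D, E): none → −0.
Net charge = (+2) + (−0) = +2.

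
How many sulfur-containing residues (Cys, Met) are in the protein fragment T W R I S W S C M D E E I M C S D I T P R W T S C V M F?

Matching residues: C8, M9, M14, C15, C25, M27.

6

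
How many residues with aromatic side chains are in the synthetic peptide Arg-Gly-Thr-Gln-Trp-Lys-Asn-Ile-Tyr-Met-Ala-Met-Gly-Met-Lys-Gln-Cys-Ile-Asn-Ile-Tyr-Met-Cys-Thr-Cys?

3

Phenylalanine (F), tryptophan (W), and tyrosine (Y) have aromatic ring side chains.
Matching residues: Trp5, Tyr9, Tyr21.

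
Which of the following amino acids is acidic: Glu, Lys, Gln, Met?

Only D (aspartate) and E (glutamate) carry a side-chain carboxylic acid.
Of the listed options, only Glu belongs to this group.

Glu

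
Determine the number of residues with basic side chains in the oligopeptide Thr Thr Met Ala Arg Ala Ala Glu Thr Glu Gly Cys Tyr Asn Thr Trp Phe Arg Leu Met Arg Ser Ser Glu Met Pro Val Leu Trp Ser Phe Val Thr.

3

K, R, and H are the three residues with basic side chains (ε-amine, guanidinium, and imidazole respectively).
Matching residues: Arg5, Arg18, Arg21.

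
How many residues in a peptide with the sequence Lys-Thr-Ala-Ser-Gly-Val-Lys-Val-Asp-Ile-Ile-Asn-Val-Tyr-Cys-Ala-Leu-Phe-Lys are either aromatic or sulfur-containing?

Aromatic: F, W, Y. Sulfur-containing: C, M.
Aromatic residues here: Tyr14, Phe18 (2).
Sulfur-containing residues here: Cys15 (1).
The two groups share no amino acid, so total = 2 + 1 = 3.

3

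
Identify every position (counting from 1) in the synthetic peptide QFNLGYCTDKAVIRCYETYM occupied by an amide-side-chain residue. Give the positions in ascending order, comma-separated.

1, 3

Matching residues: Q1, N3.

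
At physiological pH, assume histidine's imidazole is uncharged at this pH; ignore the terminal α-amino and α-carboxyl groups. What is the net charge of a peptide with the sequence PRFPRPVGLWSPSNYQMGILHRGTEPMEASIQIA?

+1

At pH ~7.4 the Lys and Arg side chains are protonated (+1), the Asp and Glu side chains are deprotonated (−1), and with His taken as neutral all other side chains carry no charge.
Positive (K, R): R2, R5, R22 → +3.
Negative (D, E): E25, E28 → −2.
Net charge = (+3) + (−2) = +1.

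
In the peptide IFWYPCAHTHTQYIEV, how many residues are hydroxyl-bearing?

S, T, and Y are the three residues with a side-chain hydroxyl.
Matching residues: Y4, T9, T11, Y13.

4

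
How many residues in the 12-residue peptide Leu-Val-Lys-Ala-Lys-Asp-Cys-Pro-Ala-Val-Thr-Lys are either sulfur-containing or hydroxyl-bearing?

Sulfur-containing: C, M. Hydroxyl-bearing: S, T, Y.
Sulfur-containing residues here: Cys7 (1).
Hydroxyl-bearing residues here: Thr11 (1).
The two groups share no amino acid, so total = 1 + 1 = 2.

2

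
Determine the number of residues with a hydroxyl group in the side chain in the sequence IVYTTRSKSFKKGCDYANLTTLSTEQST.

The –OH-bearing residues are Ser, Thr (aliphatic alcohols), and Tyr (phenol).
Matching residues: Y3, T4, T5, S7, S9, Y16, T20, T21, S23, T24, S27, T28.

12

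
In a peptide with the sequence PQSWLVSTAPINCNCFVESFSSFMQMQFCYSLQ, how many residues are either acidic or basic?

1

Acidic: D, E. Basic: H, K, R.
Acidic residues here: E18 (1).
Basic residues here: none (0).
The two groups share no amino acid, so total = 1 + 0 = 1.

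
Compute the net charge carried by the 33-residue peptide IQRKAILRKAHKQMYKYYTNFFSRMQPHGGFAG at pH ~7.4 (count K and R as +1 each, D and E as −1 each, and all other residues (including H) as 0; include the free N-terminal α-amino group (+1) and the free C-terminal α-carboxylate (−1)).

Positive (K, R): R3, K4, R8, K9, K12, K16, R24 → +7.
Negative (D, E): none → −0.
The N-terminus (+1) and C-terminus (−1) cancel.
Net charge = (+7) + (−0) = +7.

+7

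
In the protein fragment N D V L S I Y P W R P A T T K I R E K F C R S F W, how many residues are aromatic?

5

F, W, and Y each carry an aromatic ring on the side chain.
Matching residues: Y7, W9, F20, F24, W25.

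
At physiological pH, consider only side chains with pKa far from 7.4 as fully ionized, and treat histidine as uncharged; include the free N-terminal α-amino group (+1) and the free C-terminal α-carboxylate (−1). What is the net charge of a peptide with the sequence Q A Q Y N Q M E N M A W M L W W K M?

At pH ~7.4 the Lys and Arg side chains are protonated (+1), the Asp and Glu side chains are deprotonated (−1), and with His taken as neutral all other side chains carry no charge.
Positive (K, R): K17 → +1.
Negative (D, E): E8 → −1.
The N-terminus (+1) and C-terminus (−1) cancel.
Net charge = (+1) + (−1) = 0.

0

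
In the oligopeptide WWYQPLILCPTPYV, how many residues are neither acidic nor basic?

Acidic: D, E. Basic: K, R, H. All other residues are neither.
Matching residues: W1, W2, Y3, Q4, P5, L6, I7, L8, C9, P10, T11, P12, Y13, V14.

14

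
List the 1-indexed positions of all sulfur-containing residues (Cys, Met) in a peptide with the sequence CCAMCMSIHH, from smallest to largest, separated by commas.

Matching residues: C1, C2, M4, C5, M6.

1, 2, 4, 5, 6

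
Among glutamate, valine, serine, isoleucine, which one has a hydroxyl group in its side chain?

The –OH-bearing residues are Ser, Thr (aliphatic alcohols), and Tyr (phenol).
Of the listed options, only serine belongs to this group.

serine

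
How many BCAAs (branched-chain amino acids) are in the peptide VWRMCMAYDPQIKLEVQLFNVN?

6

Valine (V), leucine (L), and isoleucine (I) are the branched-chain amino acids.
Matching residues: V1, I12, L14, V16, L18, V21.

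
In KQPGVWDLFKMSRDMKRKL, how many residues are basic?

6

The basic amino acids are Lys (K), Arg (R), and His (H).
Matching residues: K1, K10, R13, K16, R17, K18.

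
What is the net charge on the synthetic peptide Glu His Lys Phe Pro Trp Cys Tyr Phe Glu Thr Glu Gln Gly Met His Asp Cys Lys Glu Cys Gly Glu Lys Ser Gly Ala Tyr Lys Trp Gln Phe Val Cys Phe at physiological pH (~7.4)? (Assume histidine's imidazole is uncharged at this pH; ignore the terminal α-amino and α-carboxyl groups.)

Near pH 7.4, K and R contribute +1 each, D and E contribute −1 each, and every other side chain (His included, as stated) is uncharged.
Positive (K, R): Lys3, Lys19, Lys24, Lys29 → +4.
Negative (D, E): Glu1, Glu10, Glu12, Asp17, Glu20, Glu23 → −6.
Net charge = (+4) + (−6) = −2.

-2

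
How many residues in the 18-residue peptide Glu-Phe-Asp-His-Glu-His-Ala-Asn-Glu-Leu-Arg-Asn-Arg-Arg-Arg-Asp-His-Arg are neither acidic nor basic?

Acidic: D, E. Basic: K, R, H. All other residues are neither.
Matching residues: Phe2, Ala7, Asn8, Leu10, Asn12.

5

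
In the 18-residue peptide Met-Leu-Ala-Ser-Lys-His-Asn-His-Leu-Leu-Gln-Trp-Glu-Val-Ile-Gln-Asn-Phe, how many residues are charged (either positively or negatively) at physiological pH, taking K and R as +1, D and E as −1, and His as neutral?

2

Charged side chains at pH ~7.4: K, R (positive); D, E (negative).
Matching residues: Lys5, Glu13.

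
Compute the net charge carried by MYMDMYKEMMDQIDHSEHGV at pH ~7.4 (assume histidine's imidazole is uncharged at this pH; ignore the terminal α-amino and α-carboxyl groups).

The side chains ionized at physiological pH are Lys/Arg (+1) and Asp/Glu (−1); with His treated as neutral, nothing else contributes.
Positive (K, R): K7 → +1.
Negative (D, E): D4, E8, D11, D14, E17 → −5.
Net charge = (+1) + (−5) = −4.

-4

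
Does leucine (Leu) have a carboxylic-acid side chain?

Only D (aspartate) and E (glutamate) carry a side-chain carboxylic acid.
Leucine is not in this group.

No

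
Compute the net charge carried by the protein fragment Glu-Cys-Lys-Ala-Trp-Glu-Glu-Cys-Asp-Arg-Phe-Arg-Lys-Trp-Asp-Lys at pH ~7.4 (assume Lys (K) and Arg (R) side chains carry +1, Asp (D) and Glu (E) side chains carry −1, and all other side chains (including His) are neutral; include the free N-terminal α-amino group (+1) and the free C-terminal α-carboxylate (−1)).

0

Positive (K, R): Lys3, Arg10, Arg12, Lys13, Lys16 → +5.
Negative (D, E): Glu1, Glu6, Glu7, Asp9, Asp15 → −5.
The N-terminus (+1) and C-terminus (−1) cancel.
Net charge = (+5) + (−5) = 0.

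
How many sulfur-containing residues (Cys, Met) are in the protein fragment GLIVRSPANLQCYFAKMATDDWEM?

3

Matching residues: C12, M17, M24.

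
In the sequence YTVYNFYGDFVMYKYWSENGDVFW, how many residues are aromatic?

10

Phenylalanine (F), tryptophan (W), and tyrosine (Y) have aromatic ring side chains.
Matching residues: Y1, Y4, F6, Y7, F10, Y13, Y15, W16, F23, W24.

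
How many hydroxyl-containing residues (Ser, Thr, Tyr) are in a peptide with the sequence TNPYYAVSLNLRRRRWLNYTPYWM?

Matching residues: T1, Y4, Y5, S8, Y19, T20, Y22.

7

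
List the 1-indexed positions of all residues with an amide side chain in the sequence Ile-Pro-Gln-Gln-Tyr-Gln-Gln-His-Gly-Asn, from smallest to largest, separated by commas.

Only N (asparagine) and Q (glutamine) carry a side-chain carboxamide.
Matching residues: Gln3, Gln4, Gln6, Gln7, Asn10.

3, 4, 6, 7, 10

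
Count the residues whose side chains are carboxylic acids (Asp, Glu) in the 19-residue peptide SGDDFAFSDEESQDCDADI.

Matching residues: D3, D4, D9, E10, E11, D14, D16, D18.

8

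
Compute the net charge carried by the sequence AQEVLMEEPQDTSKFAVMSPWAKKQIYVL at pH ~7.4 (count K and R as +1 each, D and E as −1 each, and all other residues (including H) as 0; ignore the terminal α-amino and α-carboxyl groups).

Positive (K, R): K14, K23, K24 → +3.
Negative (D, E): E3, E7, E8, D11 → −4.
Net charge = (+3) + (−4) = −1.

-1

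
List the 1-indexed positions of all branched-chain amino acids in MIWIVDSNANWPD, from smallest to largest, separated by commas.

Valine (V), leucine (L), and isoleucine (I) are the branched-chain amino acids.
Matching residues: I2, I4, V5.

2, 4, 5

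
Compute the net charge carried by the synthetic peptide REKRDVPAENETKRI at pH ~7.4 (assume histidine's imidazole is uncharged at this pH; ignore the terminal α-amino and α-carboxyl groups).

+1

Near pH 7.4, K and R contribute +1 each, D and E contribute −1 each, and every other side chain (His included, as stated) is uncharged.
Positive (K, R): R1, K3, R4, K13, R14 → +5.
Negative (D, E): E2, D5, E9, E11 → −4.
Net charge = (+5) + (−4) = +1.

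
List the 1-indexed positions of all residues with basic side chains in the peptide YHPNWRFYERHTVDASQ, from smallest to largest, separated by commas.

2, 6, 10, 11

K, R, and H are the three residues with basic side chains (ε-amine, guanidinium, and imidazole respectively).
Matching residues: H2, R6, R10, H11.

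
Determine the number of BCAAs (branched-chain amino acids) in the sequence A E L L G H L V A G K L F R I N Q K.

The BCAAs are Val, Leu, and Ile — aliphatic side chains with a branch point.
Matching residues: L3, L4, L7, V8, L12, I15.

6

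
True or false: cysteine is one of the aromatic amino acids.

False

Phenylalanine (F), tryptophan (W), and tyrosine (Y) have aromatic ring side chains.
Cysteine is not in this group.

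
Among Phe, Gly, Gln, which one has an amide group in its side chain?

Gln

Asparagine (N) and glutamine (Q) have uncharged amide side chains.
Of the listed options, only Gln belongs to this group.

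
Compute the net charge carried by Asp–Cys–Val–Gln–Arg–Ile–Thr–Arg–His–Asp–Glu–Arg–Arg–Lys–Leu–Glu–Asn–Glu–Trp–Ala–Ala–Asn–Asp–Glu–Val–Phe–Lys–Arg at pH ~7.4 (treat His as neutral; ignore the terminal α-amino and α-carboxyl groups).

0

The side chains ionized at physiological pH are Lys/Arg (+1) and Asp/Glu (−1); with His treated as neutral, nothing else contributes.
Positive (K, R): Arg5, Arg8, Arg12, Arg13, Lys14, Lys27, Arg28 → +7.
Negative (D, E): Asp1, Asp10, Glu11, Glu16, Glu18, Asp23, Glu24 → −7.
Net charge = (+7) + (−7) = 0.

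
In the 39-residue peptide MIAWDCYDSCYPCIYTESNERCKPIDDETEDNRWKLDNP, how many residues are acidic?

The acidic residues are Asp (D) and Glu (E), whose side chains end in a carboxylate group.
Matching residues: D5, D8, E17, E20, D26, D27, E28, E30, D31, D37.

10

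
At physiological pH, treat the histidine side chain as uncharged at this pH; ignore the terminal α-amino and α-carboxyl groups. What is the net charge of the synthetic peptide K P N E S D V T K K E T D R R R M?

+2

The side chains ionized at physiological pH are Lys/Arg (+1) and Asp/Glu (−1); with His treated as neutral, nothing else contributes.
Positive (K, R): K1, K9, K10, R14, R15, R16 → +6.
Negative (D, E): E4, D6, E11, D13 → −4.
Net charge = (+6) + (−4) = +2.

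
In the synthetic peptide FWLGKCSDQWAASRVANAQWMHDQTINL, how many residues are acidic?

2

Only D (aspartate) and E (glutamate) carry a side-chain carboxylic acid.
Matching residues: D8, D23.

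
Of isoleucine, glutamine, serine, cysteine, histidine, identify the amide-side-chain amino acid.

glutamine

Only N (asparagine) and Q (glutamine) carry a side-chain carboxamide.
Of the listed options, only glutamine belongs to this group.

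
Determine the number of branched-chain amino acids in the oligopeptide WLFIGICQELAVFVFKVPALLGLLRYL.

Valine (V), leucine (L), and isoleucine (I) are the branched-chain amino acids.
Matching residues: L2, I4, I6, L10, V12, V14, V17, L20, L21, L23, L24, L27.

12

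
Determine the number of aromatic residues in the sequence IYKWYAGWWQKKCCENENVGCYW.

F, W, and Y each carry an aromatic ring on the side chain.
Matching residues: Y2, W4, Y5, W8, W9, Y22, W23.

7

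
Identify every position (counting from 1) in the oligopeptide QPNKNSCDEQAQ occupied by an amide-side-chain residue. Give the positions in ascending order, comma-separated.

Asparagine (N) and glutamine (Q) have uncharged amide side chains.
Matching residues: Q1, N3, N5, Q10, Q12.

1, 3, 5, 10, 12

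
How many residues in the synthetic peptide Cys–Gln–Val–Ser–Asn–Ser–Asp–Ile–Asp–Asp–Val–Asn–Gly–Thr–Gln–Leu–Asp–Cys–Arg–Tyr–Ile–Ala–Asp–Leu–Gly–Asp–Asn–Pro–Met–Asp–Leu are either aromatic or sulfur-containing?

Aromatic: F, W, Y. Sulfur-containing: C, M.
Aromatic residues here: Tyr20 (1).
Sulfur-containing residues here: Cys1, Cys18, Met29 (3).
The two groups share no amino acid, so total = 1 + 3 = 4.

4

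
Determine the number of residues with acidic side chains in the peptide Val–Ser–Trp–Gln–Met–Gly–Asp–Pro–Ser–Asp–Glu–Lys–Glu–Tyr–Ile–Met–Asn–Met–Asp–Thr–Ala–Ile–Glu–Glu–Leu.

7

Only D (aspartate) and E (glutamate) carry a side-chain carboxylic acid.
Matching residues: Asp7, Asp10, Glu11, Glu13, Asp19, Glu23, Glu24.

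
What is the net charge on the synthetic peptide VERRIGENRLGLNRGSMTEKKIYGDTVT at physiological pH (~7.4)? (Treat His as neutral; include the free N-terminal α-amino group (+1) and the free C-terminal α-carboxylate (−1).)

+2

Near pH 7.4, K and R contribute +1 each, D and E contribute −1 each, and every other side chain (His included, as stated) is uncharged.
Positive (K, R): R3, R4, R9, R14, K20, K21 → +6.
Negative (D, E): E2, E7, E19, D25 → −4.
The N-terminus (+1) and C-terminus (−1) cancel.
Net charge = (+6) + (−4) = +2.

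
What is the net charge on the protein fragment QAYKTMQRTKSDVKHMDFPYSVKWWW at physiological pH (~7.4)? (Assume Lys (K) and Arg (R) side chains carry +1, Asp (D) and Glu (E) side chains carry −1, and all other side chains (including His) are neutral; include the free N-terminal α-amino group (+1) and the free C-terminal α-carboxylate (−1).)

+3

Positive (K, R): K4, R8, K10, K14, K23 → +5.
Negative (D, E): D12, D17 → −2.
The N-terminus (+1) and C-terminus (−1) cancel.
Net charge = (+5) + (−2) = +3.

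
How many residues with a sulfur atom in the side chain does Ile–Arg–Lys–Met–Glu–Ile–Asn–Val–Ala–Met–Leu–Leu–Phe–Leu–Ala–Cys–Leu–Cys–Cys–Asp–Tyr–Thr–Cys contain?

6

Only Cys (C) and Met (M) have a sulfur atom in the side chain.
Matching residues: Met4, Met10, Cys16, Cys18, Cys19, Cys23.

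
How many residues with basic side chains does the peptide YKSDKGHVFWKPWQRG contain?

5

K, R, and H are the three residues with basic side chains (ε-amine, guanidinium, and imidazole respectively).
Matching residues: K2, K5, H7, K11, R15.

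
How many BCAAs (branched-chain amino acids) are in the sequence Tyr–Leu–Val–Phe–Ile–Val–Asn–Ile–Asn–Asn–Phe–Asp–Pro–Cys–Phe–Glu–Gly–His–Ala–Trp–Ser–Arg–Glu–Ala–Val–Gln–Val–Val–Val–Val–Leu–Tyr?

V, L, and I make up the branched-chain aliphatic group.
Matching residues: Leu2, Val3, Ile5, Val6, Ile8, Val25, Val27, Val28, Val29, Val30, Leu31.

11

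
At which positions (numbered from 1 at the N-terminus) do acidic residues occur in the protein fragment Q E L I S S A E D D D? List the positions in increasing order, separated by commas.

2, 8, 9, 10, 11

Aspartate (D) and glutamate (E) have carboxylic-acid side chains and are the acidic amino acids.
Matching residues: E2, E8, D9, D10, D11.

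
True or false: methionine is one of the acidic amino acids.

False

Only D (aspartate) and E (glutamate) carry a side-chain carboxylic acid.
Methionine is not in this group.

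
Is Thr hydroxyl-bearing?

Serine (S), threonine (T), and tyrosine (Y) each carry a hydroxyl group on the side chain.
Threonine is in this group.

Yes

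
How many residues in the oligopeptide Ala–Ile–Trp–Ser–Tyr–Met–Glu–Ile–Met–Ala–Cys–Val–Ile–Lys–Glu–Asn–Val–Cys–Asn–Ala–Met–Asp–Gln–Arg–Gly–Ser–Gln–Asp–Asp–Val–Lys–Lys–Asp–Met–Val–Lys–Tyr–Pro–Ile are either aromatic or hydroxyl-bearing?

5

Aromatic: F, W, Y. Hydroxyl-bearing: S, T, Y.
Aromatic residues here: Trp3, Tyr5, Tyr37 (3).
Hydroxyl-bearing residues here: Ser4, Tyr5, Ser26, Tyr37 (4).
Y is in both groups, so the 2 Y residues must not be double-counted.
Total = 3 + 4 − 2 = 5.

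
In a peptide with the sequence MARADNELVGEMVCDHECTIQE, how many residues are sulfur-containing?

4

Cysteine (C, thiol) and methionine (M, thioether) are the two sulfur-containing amino acids.
Matching residues: M1, M12, C14, C18.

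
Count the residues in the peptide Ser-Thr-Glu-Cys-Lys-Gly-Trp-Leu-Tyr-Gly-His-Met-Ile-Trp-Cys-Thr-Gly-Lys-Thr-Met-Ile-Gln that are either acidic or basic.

Acidic: D, E. Basic: H, K, R.
Acidic residues here: Glu3 (1).
Basic residues here: Lys5, His11, Lys18 (3).
The two groups share no amino acid, so total = 1 + 3 = 4.

4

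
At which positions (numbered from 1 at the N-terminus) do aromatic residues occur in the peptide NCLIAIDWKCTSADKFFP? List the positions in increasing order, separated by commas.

8, 16, 17

F, W, and Y each carry an aromatic ring on the side chain.
Matching residues: W8, F16, F17.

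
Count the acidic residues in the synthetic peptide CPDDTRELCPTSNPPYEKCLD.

Aspartate (D) and glutamate (E) have carboxylic-acid side chains and are the acidic amino acids.
Matching residues: D3, D4, E7, E17, D21.

5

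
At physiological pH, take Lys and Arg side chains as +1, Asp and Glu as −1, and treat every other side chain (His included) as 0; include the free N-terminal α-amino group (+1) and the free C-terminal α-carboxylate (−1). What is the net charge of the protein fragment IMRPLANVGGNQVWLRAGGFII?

+2

Positive (K, R): R3, R16 → +2.
Negative (D, E): none → −0.
The N-terminus (+1) and C-terminus (−1) cancel.
Net charge = (+2) + (−0) = +2.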